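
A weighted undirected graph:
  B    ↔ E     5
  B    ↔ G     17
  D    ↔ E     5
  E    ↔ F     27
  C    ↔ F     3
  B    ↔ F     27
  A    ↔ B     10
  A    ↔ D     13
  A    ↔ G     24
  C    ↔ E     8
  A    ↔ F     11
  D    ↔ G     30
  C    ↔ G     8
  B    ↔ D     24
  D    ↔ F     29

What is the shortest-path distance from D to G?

21

Some routes from D to G:
D-A-G: 13 + 24 = 37
D-E-C-G: 5 + 8 + 8 = 21
D-A-F-C-G: 13 + 11 + 3 + 8 = 35
D-G: 30
D-E-B-G: 5 + 5 + 17 = 27
The minimum is 21.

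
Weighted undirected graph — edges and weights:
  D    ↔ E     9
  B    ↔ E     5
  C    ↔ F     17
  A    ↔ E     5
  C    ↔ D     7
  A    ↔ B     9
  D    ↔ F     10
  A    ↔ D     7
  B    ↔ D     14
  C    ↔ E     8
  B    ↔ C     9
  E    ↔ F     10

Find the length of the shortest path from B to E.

A few of the B→E routes:
B - C - E: 9 + 8 = 17
B - E: 5
B - A - E: 9 + 5 = 14
Shortest: 5.

5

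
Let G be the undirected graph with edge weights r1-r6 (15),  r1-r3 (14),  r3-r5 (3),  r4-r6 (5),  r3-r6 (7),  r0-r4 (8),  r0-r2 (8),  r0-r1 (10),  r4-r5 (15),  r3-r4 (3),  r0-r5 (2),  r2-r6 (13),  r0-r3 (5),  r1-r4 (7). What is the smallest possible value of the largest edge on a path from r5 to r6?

5

Comparing a few candidate routes:
r5 → r3 → r4 → r6: max(3, 3, 5) = 5
r5 → r0 → r3 → r4 → r6: max(2, 5, 3, 5) = 5
r5 → r0 → r3 → r6: max(2, 5, 7) = 7
r5 → r3 → r6: max(3, 7) = 7
r5 → r3 → r0 → r4 → r6: max(3, 5, 8, 5) = 8
Smallest bottleneck: 5.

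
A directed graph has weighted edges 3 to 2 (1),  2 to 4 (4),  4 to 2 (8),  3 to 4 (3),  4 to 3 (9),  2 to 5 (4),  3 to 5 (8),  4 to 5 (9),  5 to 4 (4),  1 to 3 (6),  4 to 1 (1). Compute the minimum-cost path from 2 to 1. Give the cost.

5

Paths from 2 to 1:
2→5→4→1: 4 + 4 + 1 = 9
2→4→1: 4 + 1 = 5
Shortest: 5.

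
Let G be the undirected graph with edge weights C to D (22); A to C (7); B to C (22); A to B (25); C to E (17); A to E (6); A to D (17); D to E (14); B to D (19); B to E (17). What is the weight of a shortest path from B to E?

17

Comparing a few candidate routes:
B→D→E: 19 + 14 = 33
B→A→E: 25 + 6 = 31
B→E: 17
Shortest: 17.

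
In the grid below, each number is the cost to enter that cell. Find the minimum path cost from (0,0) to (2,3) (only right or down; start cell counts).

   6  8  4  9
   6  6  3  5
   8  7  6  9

Best path: (0,0)→(0,1)→(0,2)→(1,2)→(1,3)→(2,3)
Cost: 6 + 8 + 4 + 3 + 5 + 9 = 35

35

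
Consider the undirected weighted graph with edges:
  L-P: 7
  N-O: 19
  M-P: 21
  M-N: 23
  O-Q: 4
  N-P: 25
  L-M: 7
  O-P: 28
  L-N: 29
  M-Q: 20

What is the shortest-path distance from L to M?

A few of the L→M routes:
L → P → M: 7 + 21 = 28
L → M: 7
L → N → M: 29 + 23 = 52
The minimum is 7.

7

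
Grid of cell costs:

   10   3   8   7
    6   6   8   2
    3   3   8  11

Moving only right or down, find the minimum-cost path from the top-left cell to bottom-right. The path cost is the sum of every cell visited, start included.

40

Path (0,0)→(0,1)→(1,1)→(1,2)→(1,3)→(2,3): 10 + 3 + 6 + 8 + 2 + 11 = 40.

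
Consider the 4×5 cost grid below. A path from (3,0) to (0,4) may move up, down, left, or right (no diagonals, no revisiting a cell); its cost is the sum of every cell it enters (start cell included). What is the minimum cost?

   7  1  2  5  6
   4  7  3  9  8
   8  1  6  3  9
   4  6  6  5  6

Path (3,0) -> (3,1) -> (2,1) -> (1,1) -> (0,1) -> (0,2) -> (0,3) -> (0,4): 4 + 6 + 1 + 7 + 1 + 2 + 5 + 6 = 32.

32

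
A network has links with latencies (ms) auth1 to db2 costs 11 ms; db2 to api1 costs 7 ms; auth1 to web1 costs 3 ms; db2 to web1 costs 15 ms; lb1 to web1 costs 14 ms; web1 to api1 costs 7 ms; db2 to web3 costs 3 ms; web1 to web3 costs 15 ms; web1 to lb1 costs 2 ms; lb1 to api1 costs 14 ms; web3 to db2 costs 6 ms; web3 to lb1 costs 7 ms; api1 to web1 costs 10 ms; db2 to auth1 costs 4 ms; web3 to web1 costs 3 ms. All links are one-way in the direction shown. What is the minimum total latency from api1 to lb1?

12

Candidate routes:
api1 → web1 → web3 → lb1: 10 + 15 + 7 = 32
api1 → web1 → lb1: 10 + 2 = 12
Shortest: 12 ms.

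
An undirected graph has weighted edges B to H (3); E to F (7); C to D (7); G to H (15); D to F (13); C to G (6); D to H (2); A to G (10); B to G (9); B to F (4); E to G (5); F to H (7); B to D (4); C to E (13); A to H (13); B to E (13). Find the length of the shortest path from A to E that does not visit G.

27

A few of the A→E routes:
A → H → F → E: 13 + 7 + 7 = 27
A → H → B → F → E: 13 + 3 + 4 + 7 = 27
A → H → D → B → F → E: 13 + 2 + 4 + 4 + 7 = 30
A → H → B → E: 13 + 3 + 13 = 29
Best route has total 27.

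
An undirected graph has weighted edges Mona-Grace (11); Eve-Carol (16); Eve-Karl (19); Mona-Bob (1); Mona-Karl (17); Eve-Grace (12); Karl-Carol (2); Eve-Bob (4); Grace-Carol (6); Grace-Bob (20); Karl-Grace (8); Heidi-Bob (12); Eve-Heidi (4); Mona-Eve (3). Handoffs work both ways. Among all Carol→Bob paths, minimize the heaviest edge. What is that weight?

11

Comparing a few candidate routes:
Carol → Grace → Mona → Eve → Heidi → Bob: max(6, 11, 3, 4, 12) = 12
Carol → Karl → Grace → Mona → Eve → Bob: max(2, 8, 11, 3, 4) = 11
Carol → Grace → Mona → Eve → Bob: max(6, 11, 3, 4) = 11
Carol → Grace → Mona → Bob: max(6, 11, 1) = 11
Carol → Grace → Eve → Bob: max(6, 12, 4) = 12
Carol → Karl → Grace → Mona → Bob: max(2, 8, 11, 1) = 11
Best route has worst link 11.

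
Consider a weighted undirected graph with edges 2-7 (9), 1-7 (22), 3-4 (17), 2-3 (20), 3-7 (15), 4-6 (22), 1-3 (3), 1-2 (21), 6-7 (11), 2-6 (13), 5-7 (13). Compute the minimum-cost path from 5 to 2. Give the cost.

Comparing a few candidate routes:
5→7→2: 13 + 9 = 22
5→7→6→2: 13 + 11 + 13 = 37
5→7→3→1→2: 13 + 15 + 3 + 21 = 52
5→7→3→2: 13 + 15 + 20 = 48
Best route has total 22.

22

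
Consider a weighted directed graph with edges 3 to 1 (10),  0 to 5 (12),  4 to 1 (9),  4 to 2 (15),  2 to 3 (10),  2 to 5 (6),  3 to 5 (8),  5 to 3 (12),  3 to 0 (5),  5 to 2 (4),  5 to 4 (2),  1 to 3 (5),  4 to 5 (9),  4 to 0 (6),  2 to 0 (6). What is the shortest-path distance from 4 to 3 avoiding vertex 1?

Comparing a few candidate routes:
4-5-3: 9 + 12 = 21
4-5-2-3: 9 + 4 + 10 = 23
4-2-3: 15 + 10 = 25
The minimum is 21.

21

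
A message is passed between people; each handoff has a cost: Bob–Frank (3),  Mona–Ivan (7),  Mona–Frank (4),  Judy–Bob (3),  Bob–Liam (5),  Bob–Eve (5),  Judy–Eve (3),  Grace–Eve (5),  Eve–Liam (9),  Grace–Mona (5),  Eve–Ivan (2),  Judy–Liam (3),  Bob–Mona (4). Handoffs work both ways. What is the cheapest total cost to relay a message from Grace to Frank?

9

A few of the Grace→Frank routes:
Grace -> Mona -> Bob -> Frank: 5 + 4 + 3 = 12
Grace -> Eve -> Bob -> Frank: 5 + 5 + 3 = 13
Grace -> Eve -> Judy -> Bob -> Frank: 5 + 3 + 3 + 3 = 14
Grace -> Mona -> Frank: 5 + 4 = 9
Best route has total 9.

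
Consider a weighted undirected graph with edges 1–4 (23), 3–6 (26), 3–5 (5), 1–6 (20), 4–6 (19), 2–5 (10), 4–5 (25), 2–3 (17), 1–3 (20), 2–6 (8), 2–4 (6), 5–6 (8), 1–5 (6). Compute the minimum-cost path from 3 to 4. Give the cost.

21

Comparing a few candidate routes:
3-5-2-4: 5 + 10 + 6 = 21
3-2-4: 17 + 6 = 23
3-5-6-2-4: 5 + 8 + 8 + 6 = 27
3-5-4: 5 + 25 = 30
The minimum is 21.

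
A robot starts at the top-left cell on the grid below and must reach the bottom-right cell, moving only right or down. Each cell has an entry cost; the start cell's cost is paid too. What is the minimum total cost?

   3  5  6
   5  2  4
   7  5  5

19

Cheapest: r0c0→r0c1→r1c1→r1c2→r2c2
  3 + 5 + 2 + 4 + 5 = 19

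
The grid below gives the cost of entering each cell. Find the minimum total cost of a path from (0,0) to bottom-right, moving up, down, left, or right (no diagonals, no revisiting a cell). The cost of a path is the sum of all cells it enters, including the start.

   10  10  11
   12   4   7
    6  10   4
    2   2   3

35

Best path: [0,0] [1,0] [2,0] [3,0] [3,1] [3,2]
Cost: 10 + 12 + 6 + 2 + 2 + 3 = 35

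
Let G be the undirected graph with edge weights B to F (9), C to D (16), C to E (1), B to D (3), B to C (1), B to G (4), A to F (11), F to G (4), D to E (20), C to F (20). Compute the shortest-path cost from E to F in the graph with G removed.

11

Some routes from E to F avoiding G:
E - C - F: 1 + 20 = 21
E - C - D - B - F: 1 + 16 + 3 + 9 = 29
E - D - B - F: 20 + 3 + 9 = 32
E - C - B - F: 1 + 1 + 9 = 11
The minimum is 11.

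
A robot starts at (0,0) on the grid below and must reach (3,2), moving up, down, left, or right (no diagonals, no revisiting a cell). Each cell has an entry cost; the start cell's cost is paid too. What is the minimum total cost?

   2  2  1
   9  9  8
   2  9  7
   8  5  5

25

One optimal route is r0c0→r0c1→r0c2→r1c2→r2c2→r3c2.
Its cost is 2 + 2 + 1 + 8 + 7 + 5 = 25.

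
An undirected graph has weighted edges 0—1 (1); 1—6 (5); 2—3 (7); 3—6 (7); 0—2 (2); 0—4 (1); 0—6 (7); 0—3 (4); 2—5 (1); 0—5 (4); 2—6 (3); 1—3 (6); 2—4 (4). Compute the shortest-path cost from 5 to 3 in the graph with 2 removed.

8

Comparing a few candidate routes:
5 -> 0 -> 6 -> 3: 4 + 7 + 7 = 18
5 -> 0 -> 1 -> 6 -> 3: 4 + 1 + 5 + 7 = 17
5 -> 0 -> 1 -> 3: 4 + 1 + 6 = 11
5 -> 0 -> 3: 4 + 4 = 8
Shortest: 8.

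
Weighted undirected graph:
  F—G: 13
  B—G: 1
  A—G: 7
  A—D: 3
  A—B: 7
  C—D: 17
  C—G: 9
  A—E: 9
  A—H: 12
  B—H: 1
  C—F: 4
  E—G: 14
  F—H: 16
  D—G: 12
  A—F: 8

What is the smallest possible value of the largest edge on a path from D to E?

9

Comparing a few candidate routes:
D -> G -> B -> H -> A -> E: max(12, 1, 1, 12, 9) = 12
D -> G -> C -> F -> A -> E: max(12, 9, 4, 8, 9) = 12
D -> A -> E: max(3, 9) = 9
D -> G -> B -> A -> E: max(12, 1, 7, 9) = 12
Smallest bottleneck: 9.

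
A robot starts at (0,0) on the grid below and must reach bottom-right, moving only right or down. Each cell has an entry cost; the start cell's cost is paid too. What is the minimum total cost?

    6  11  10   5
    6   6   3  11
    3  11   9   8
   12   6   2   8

40

Best path: (0,0) (1,0) (1,1) (1,2) (2,2) (3,2) (3,3)
Cost: 6 + 6 + 6 + 3 + 9 + 2 + 8 = 40
For comparison, the top-then-right route costs 59.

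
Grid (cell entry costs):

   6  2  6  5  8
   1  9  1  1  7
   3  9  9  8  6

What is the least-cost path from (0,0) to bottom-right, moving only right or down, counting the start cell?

29

Cheapest: [0,0]→[0,1]→[0,2]→[1,2]→[1,3]→[1,4]→[2,4]
  6 + 2 + 6 + 1 + 1 + 7 + 6 = 29
For comparison, the top-then-right route costs 40.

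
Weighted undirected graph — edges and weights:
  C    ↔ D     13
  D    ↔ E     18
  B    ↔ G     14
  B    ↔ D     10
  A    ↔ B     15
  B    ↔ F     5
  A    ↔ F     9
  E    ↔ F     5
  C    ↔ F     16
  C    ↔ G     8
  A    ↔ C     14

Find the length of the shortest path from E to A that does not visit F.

Candidate routes:
E - D - C - A: 18 + 13 + 14 = 45
E - D - B - A: 18 + 10 + 15 = 43
E - D - B - G - C - A: 18 + 10 + 14 + 8 + 14 = 64
E - D - C - G - B - A: 18 + 13 + 8 + 14 + 15 = 68
Best route has total 43.

43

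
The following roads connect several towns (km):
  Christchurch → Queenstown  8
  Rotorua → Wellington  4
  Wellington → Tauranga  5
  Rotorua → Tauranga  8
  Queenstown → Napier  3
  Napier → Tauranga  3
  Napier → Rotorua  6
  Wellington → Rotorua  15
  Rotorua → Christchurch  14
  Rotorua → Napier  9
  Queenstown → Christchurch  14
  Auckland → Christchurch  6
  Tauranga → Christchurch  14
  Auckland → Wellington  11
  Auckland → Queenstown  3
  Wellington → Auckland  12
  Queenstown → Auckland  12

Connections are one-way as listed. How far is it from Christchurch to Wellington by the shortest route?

21

Routes from Christchurch to Wellington:
Christchurch -> Queenstown -> Auckland -> Wellington: 8 + 12 + 11 = 31
Christchurch -> Queenstown -> Napier -> Rotorua -> Wellington: 8 + 3 + 6 + 4 = 21
Best route has total 21 km.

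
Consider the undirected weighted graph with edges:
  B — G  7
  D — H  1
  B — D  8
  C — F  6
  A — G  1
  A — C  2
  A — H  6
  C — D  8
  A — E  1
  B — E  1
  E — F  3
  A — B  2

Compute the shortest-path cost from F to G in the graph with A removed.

Paths from F to G avoiding A:
F -> C -> D -> B -> G: 6 + 8 + 8 + 7 = 29
F -> E -> B -> G: 3 + 1 + 7 = 11
Best route has total 11.

11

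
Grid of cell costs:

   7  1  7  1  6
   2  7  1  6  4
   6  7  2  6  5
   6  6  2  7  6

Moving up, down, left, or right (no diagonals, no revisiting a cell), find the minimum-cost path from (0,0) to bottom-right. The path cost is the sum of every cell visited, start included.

Path [0,0] -> [0,1] -> [0,2] -> [1,2] -> [2,2] -> [3,2] -> [3,3] -> [3,4]: 7 + 1 + 7 + 1 + 2 + 2 + 7 + 6 = 33.

33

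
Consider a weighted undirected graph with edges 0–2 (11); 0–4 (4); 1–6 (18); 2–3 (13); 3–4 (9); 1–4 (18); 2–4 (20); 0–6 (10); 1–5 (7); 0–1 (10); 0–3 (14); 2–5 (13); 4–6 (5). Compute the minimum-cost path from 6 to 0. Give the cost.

9

A few of the 6→0 routes:
6 - 0: 10
6 - 4 - 0: 5 + 4 = 9
6 - 1 - 0: 18 + 10 = 28
Shortest: 9.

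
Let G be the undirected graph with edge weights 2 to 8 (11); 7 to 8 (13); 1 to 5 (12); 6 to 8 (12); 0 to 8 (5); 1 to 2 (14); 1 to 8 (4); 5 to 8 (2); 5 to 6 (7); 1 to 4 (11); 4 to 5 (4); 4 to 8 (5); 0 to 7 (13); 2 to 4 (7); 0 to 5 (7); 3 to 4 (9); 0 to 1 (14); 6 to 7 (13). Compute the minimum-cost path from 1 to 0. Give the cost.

9

Comparing a few candidate routes:
1 → 8 → 0: 4 + 5 = 9
1 → 0: 14
1 → 8 → 5 → 0: 4 + 2 + 7 = 13
Shortest: 9.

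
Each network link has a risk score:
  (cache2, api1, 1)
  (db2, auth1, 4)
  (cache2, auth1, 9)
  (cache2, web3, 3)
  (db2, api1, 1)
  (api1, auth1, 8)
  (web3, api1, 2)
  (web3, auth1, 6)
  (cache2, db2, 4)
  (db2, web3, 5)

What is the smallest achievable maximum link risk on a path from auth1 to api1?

Comparing a few candidate routes:
auth1 - db2 - cache2 - web3 - api1: max(4, 4, 3, 2) = 4
auth1 - db2 - api1: max(4, 1) = 4
auth1 - db2 - cache2 - api1: max(4, 4, 1) = 4
auth1 - db2 - web3 - cache2 - api1: max(4, 5, 3, 1) = 5
Smallest bottleneck: 4.

4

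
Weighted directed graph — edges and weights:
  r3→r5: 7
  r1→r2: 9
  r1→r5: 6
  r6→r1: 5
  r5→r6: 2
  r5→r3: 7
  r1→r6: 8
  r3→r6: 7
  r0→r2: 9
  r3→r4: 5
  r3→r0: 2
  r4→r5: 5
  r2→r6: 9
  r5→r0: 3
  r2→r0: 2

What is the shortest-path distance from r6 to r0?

14

Routes from r6 to r0:
r6-r1-r5-r3-r0: 5 + 6 + 7 + 2 = 20
r6-r1-r2-r0: 5 + 9 + 2 = 16
r6-r1-r5-r0: 5 + 6 + 3 = 14
Shortest: 14.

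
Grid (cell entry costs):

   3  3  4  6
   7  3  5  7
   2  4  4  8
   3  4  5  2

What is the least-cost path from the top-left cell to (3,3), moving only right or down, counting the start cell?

24

One optimal route is [0,0] -> [0,1] -> [1,1] -> [2,1] -> [2,2] -> [3,2] -> [3,3].
Its cost is 3 + 3 + 3 + 4 + 4 + 5 + 2 = 24.
For comparison, the top-then-right route costs 33.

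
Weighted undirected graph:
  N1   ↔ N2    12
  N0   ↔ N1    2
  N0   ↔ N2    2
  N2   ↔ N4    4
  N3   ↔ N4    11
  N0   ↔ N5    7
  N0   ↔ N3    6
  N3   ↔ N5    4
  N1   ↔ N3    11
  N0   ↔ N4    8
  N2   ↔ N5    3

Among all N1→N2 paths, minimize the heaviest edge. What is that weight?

A few of the N1→N2 routes:
N1 - N0 - N3 - N5 - N2: max(2, 6, 4, 3) = 6
N1 - N3 - N5 - N0 - N2: max(11, 4, 7, 2) = 11
N1 - N0 - N5 - N2: max(2, 7, 3) = 7
N1 - N3 - N5 - N2: max(11, 4, 3) = 11
N1 - N0 - N4 - N2: max(2, 8, 4) = 8
N1 - N0 - N2: max(2, 2) = 2
Smallest bottleneck: 2.

2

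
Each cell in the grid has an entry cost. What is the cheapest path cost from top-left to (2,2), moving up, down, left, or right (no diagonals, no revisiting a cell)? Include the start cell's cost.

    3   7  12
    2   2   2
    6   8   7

16

Best path: (0,0) → (1,0) → (1,1) → (1,2) → (2,2)
Cost: 3 + 2 + 2 + 2 + 7 = 16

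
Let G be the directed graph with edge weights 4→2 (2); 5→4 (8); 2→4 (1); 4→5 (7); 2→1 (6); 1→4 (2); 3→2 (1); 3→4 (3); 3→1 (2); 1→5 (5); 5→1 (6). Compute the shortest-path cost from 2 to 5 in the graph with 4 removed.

11

Paths from 2 to 5 avoiding 4:
2-1-5: 6 + 5 = 11
The minimum is 11.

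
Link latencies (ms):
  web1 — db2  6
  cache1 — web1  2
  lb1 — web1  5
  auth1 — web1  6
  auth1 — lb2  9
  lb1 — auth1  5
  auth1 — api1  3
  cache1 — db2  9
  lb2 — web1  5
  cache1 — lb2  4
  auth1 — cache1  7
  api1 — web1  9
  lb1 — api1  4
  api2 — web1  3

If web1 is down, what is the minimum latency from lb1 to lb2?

14

Routes from lb1 to lb2 avoiding web1:
lb1 -> api1 -> auth1 -> lb2: 4 + 3 + 9 = 16
lb1 -> auth1 -> lb2: 5 + 9 = 14
lb1 -> api1 -> auth1 -> cache1 -> lb2: 4 + 3 + 7 + 4 = 18
lb1 -> auth1 -> cache1 -> lb2: 5 + 7 + 4 = 16
Shortest: 14 ms.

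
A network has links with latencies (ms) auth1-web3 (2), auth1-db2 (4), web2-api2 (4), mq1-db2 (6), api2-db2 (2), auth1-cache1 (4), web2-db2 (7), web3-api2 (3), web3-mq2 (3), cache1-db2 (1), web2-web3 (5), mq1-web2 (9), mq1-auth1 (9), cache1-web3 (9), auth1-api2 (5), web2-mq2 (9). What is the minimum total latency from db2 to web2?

Some routes from db2 to web2:
db2 -> api2 -> web2: 2 + 4 = 6
db2 -> web2: 7
db2 -> auth1 -> web3 -> web2: 4 + 2 + 5 = 11
db2 -> api2 -> web3 -> web2: 2 + 3 + 5 = 10
Best route has total 6 ms.

6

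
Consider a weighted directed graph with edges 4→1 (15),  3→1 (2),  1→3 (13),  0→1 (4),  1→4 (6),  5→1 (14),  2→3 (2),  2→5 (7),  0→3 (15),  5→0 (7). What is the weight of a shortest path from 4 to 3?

28

Candidate routes:
4→1→3: 15 + 13 = 28
Best route has total 28.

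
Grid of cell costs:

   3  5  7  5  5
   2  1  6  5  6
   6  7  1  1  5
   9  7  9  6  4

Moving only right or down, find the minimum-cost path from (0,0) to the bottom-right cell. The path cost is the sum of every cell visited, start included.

Path (0,0) → (1,0) → (1,1) → (1,2) → (2,2) → (2,3) → (2,4) → (3,4): 3 + 2 + 1 + 6 + 1 + 1 + 5 + 4 = 23.

23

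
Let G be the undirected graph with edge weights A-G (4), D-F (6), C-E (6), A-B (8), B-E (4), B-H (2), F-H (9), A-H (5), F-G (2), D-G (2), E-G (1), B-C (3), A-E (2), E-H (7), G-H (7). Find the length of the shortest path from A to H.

Some routes from A to H:
A - H: 5
A - E - G - H: 2 + 1 + 7 = 10
A - B - H: 8 + 2 = 10
A - E - H: 2 + 7 = 9
A - G - H: 4 + 7 = 11
A - E - B - H: 2 + 4 + 2 = 8
Shortest: 5.

5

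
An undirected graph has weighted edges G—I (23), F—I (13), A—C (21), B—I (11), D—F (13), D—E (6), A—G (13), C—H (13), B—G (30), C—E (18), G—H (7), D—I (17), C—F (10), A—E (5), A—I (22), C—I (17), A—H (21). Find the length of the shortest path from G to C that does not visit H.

Comparing a few candidate routes:
G → I → F → C: 23 + 13 + 10 = 46
G → A → E → D → F → C: 13 + 5 + 6 + 13 + 10 = 47
G → A → C: 13 + 21 = 34
G → A → E → C: 13 + 5 + 18 = 36
G → I → C: 23 + 17 = 40
Shortest: 34.

34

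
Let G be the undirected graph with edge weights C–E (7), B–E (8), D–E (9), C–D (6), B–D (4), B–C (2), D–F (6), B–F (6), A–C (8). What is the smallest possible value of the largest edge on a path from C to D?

A few of the C→D routes:
C→B→D: max(2, 4) = 4
C→B→F→D: max(2, 6, 6) = 6
C→D: max(6) = 6
C→E→B→F→D: max(7, 8, 6, 6) = 8
Best route has worst link 4.

4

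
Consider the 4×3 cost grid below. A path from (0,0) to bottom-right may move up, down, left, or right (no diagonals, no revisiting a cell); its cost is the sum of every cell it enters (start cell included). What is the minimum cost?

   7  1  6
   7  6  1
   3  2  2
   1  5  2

19

One optimal route is [0,0] [0,1] [0,2] [1,2] [2,2] [3,2].
Its cost is 7 + 1 + 6 + 1 + 2 + 2 = 19.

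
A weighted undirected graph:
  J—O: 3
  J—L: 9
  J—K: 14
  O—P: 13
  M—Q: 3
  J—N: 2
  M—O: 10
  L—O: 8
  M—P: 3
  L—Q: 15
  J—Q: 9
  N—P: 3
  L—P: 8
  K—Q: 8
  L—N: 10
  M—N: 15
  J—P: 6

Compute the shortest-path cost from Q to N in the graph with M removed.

Comparing a few candidate routes:
Q -> K -> J -> N: 8 + 14 + 2 = 24
Q -> J -> P -> N: 9 + 6 + 3 = 18
Q -> J -> N: 9 + 2 = 11
Shortest: 11.

11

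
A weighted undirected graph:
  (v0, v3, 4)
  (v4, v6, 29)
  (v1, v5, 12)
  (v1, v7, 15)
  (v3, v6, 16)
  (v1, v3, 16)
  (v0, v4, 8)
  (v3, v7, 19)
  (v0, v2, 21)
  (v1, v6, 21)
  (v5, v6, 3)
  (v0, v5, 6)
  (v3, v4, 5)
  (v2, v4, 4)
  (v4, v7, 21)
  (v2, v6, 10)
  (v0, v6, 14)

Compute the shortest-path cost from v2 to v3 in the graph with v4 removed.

23

Some routes from v2 to v3 avoiding v4:
v2 → v6 → v5 → v0 → v3: 10 + 3 + 6 + 4 = 23
v2 → v6 → v3: 10 + 16 = 26
v2 → v0 → v3: 21 + 4 = 25
Shortest: 23.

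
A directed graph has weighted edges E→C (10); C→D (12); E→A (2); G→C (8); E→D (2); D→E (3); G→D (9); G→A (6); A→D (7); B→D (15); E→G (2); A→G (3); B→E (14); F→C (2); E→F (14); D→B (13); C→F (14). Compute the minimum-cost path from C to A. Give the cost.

Checking several routes:
C-D-E-G-A: 12 + 3 + 2 + 6 = 23
C-D-B-E-A: 12 + 13 + 14 + 2 = 41
C-D-E-A: 12 + 3 + 2 = 17
Best route has total 17.

17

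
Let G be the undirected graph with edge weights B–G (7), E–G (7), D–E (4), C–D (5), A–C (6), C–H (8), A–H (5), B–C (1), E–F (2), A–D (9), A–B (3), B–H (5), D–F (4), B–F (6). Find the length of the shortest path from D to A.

9

Checking several routes:
D - F - B - A: 4 + 6 + 3 = 13
D - C - B - H - A: 5 + 1 + 5 + 5 = 16
D - A: 9
D - C - A: 5 + 6 = 11
D - C - B - A: 5 + 1 + 3 = 9
D - E - F - B - A: 4 + 2 + 6 + 3 = 15
The minimum is 9.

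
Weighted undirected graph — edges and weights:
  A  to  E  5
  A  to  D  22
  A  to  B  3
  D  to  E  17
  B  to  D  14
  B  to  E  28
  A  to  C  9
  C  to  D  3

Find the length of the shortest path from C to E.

Comparing a few candidate routes:
C - D - E: 3 + 17 = 20
C - D - B - A - E: 3 + 14 + 3 + 5 = 25
C - A - E: 9 + 5 = 14
Shortest: 14.

14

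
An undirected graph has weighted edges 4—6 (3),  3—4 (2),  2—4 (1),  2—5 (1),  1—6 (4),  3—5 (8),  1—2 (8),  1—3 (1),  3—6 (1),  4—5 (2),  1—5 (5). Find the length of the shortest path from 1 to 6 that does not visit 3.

4

Routes from 1 to 6 avoiding 3:
1 - 2 - 5 - 4 - 6: 8 + 1 + 2 + 3 = 14
1 - 5 - 4 - 6: 5 + 2 + 3 = 10
1 - 5 - 2 - 4 - 6: 5 + 1 + 1 + 3 = 10
1 - 6: 4
1 - 2 - 4 - 6: 8 + 1 + 3 = 12
The minimum is 4.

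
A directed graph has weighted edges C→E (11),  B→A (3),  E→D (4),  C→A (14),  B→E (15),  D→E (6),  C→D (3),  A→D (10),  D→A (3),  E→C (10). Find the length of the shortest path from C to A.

Candidate routes:
C-D-A: 3 + 3 = 6
C-E-D-A: 11 + 4 + 3 = 18
C-A: 14
Shortest: 6.

6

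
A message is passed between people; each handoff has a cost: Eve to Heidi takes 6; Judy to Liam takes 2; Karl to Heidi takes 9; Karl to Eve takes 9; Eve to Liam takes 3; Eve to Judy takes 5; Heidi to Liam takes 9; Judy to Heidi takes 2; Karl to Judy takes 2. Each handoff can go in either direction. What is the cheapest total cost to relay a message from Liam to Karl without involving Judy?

Comparing a few candidate routes:
Liam-Heidi-Karl: 9 + 9 = 18
Liam-Eve-Heidi-Karl: 3 + 6 + 9 = 18
Liam-Eve-Karl: 3 + 9 = 12
The minimum is 12.

12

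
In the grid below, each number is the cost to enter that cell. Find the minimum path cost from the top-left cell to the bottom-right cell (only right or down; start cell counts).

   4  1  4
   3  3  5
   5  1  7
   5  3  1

One optimal route is (0,0) -> (0,1) -> (1,1) -> (2,1) -> (3,1) -> (3,2).
Its cost is 4 + 1 + 3 + 1 + 3 + 1 = 13.

13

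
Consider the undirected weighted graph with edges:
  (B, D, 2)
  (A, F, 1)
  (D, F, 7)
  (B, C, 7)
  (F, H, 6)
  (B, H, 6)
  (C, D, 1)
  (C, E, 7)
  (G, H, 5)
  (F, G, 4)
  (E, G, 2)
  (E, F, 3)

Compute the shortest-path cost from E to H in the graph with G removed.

9

Comparing a few candidate routes:
E→C→B→H: 7 + 7 + 6 = 20
E→F→H: 3 + 6 = 9
E→F→D→B→H: 3 + 7 + 2 + 6 = 18
E→C→D→F→H: 7 + 1 + 7 + 6 = 21
E→F→D→C→B→H: 3 + 7 + 1 + 7 + 6 = 24
E→C→D→B→H: 7 + 1 + 2 + 6 = 16
Best route has total 9.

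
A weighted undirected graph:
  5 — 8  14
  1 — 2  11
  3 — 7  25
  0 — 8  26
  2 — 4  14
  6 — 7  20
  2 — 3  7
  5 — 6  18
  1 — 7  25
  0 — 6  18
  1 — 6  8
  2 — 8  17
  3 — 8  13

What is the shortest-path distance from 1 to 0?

26

A few of the 1→0 routes:
1 → 6 → 5 → 8 → 0: 8 + 18 + 14 + 26 = 66
1 → 7 → 6 → 0: 25 + 20 + 18 = 63
1 → 2 → 8 → 0: 11 + 17 + 26 = 54
1 → 2 → 3 → 8 → 0: 11 + 7 + 13 + 26 = 57
1 → 6 → 0: 8 + 18 = 26
The minimum is 26.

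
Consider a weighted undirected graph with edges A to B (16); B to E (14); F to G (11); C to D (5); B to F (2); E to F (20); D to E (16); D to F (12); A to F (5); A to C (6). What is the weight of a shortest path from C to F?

Checking several routes:
C - A - B - F: 6 + 16 + 2 = 24
C - A - F: 6 + 5 = 11
C - D - F: 5 + 12 = 17
Shortest: 11.

11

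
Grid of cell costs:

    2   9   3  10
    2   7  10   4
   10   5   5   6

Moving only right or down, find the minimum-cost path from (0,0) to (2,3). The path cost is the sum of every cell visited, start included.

27

Path (0,0)→(1,0)→(1,1)→(2,1)→(2,2)→(2,3): 2 + 2 + 7 + 5 + 5 + 6 = 27.
(Top row then right column would cost 34.)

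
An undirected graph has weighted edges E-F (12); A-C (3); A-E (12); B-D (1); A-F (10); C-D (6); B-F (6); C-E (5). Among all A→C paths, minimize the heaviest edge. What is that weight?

3

A few of the A→C routes:
A-C: max(3) = 3
A-E-C: max(12, 5) = 12
A-F-B-D-C: max(10, 6, 1, 6) = 10
A-E-F-B-D-C: max(12, 12, 6, 1, 6) = 12
The minimum achievable maximum is 3.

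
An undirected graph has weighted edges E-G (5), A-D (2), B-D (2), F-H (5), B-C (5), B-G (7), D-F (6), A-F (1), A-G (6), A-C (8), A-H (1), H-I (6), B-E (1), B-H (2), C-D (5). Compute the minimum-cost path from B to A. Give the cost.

3

Checking several routes:
B→E→G→A: 1 + 5 + 6 = 12
B→D→F→A: 2 + 6 + 1 = 9
B→H→A: 2 + 1 = 3
B→H→F→A: 2 + 5 + 1 = 8
B→D→A: 2 + 2 = 4
Best route has total 3.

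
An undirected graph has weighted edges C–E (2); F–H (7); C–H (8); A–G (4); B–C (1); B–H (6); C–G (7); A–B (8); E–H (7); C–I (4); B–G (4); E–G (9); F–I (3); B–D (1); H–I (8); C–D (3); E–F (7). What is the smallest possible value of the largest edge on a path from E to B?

2

Comparing a few candidate routes:
E - C - B: max(2, 1) = 2
E - C - I - F - H - B: max(2, 4, 3, 7, 6) = 7
E - F - I - C - B: max(7, 3, 4, 1) = 7
E - F - I - C - G - B: max(7, 3, 4, 7, 4) = 7
E - C - D - B: max(2, 3, 1) = 3
E - C - G - B: max(2, 7, 4) = 7
Smallest bottleneck: 2.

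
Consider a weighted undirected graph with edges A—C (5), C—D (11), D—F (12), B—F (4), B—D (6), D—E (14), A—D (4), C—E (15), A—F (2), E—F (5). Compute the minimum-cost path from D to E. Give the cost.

Checking several routes:
D-A-F-E: 4 + 2 + 5 = 11
D-B-F-E: 6 + 4 + 5 = 15
D-F-E: 12 + 5 = 17
D-E: 14
Shortest: 11.

11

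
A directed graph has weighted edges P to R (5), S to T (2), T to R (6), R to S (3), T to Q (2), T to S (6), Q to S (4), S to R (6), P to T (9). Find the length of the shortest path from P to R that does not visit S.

Paths from P to R avoiding S:
P→T→R: 9 + 6 = 15
P→R: 5
The minimum is 5.

5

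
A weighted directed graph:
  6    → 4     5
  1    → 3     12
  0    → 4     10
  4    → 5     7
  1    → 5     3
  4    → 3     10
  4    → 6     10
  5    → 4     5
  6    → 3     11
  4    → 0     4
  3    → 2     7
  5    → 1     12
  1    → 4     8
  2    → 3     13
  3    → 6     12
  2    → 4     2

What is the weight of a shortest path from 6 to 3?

11

Routes from 6 to 3:
6 → 4 → 3: 5 + 10 = 15
6 → 3: 11
6 → 4 → 5 → 1 → 3: 5 + 7 + 12 + 12 = 36
Shortest: 11.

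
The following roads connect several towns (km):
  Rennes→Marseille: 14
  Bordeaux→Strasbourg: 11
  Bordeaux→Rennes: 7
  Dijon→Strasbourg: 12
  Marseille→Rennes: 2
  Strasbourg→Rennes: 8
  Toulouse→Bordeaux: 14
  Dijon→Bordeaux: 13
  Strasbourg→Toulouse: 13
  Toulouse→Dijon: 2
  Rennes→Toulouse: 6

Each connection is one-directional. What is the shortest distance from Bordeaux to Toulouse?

13

Candidate routes:
Bordeaux - Strasbourg - Toulouse: 11 + 13 = 24
Bordeaux - Rennes - Toulouse: 7 + 6 = 13
Bordeaux - Strasbourg - Rennes - Toulouse: 11 + 8 + 6 = 25
The minimum is 13 km.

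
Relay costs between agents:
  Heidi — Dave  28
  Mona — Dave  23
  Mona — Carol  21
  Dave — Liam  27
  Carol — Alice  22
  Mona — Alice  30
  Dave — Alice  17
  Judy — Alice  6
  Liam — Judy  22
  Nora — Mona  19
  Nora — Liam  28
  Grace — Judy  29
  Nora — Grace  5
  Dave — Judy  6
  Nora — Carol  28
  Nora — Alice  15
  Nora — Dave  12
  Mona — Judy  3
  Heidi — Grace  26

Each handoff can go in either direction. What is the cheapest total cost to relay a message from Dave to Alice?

Some routes from Dave to Alice:
Dave→Nora→Mona→Judy→Alice: 12 + 19 + 3 + 6 = 40
Dave→Judy→Alice: 6 + 6 = 12
Dave→Nora→Alice: 12 + 15 = 27
Dave→Alice: 17
Dave→Mona→Judy→Alice: 23 + 3 + 6 = 32
Dave→Judy→Mona→Alice: 6 + 3 + 30 = 39
Shortest: 12.

12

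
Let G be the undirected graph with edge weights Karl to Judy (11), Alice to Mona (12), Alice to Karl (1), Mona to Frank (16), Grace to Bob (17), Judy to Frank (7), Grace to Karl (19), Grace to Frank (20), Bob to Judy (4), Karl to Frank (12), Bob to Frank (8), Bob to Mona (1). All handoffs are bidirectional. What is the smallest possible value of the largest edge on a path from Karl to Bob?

Checking several routes:
Karl-Frank-Judy-Bob: max(12, 7, 4) = 12
Karl-Alice-Mona-Bob: max(1, 12, 1) = 12
Karl-Judy-Frank-Bob: max(11, 7, 8) = 11
Karl-Judy-Bob: max(11, 4) = 11
Karl-Frank-Bob: max(12, 8) = 12
The minimum achievable maximum is 11.

11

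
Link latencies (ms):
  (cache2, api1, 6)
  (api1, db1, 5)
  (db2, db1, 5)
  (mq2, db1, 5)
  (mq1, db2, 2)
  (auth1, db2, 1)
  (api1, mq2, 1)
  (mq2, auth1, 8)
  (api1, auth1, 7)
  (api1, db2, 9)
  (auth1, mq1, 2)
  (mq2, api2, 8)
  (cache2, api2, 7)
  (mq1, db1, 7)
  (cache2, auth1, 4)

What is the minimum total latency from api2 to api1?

9

Some routes from api2 to api1:
api2→cache2→api1: 7 + 6 = 13
api2→mq2→api1: 8 + 1 = 9
api2→mq2→db1→api1: 8 + 5 + 5 = 18
api2→cache2→auth1→api1: 7 + 4 + 7 = 18
The minimum is 9 ms.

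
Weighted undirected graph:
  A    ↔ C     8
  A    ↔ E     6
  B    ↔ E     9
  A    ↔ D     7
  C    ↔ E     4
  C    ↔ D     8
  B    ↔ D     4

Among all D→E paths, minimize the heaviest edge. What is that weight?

A few of the D→E routes:
D -> C -> E: max(8, 4) = 8
D -> C -> A -> E: max(8, 8, 6) = 8
D -> A -> E: max(7, 6) = 7
D -> A -> C -> E: max(7, 8, 4) = 8
Smallest bottleneck: 7.

7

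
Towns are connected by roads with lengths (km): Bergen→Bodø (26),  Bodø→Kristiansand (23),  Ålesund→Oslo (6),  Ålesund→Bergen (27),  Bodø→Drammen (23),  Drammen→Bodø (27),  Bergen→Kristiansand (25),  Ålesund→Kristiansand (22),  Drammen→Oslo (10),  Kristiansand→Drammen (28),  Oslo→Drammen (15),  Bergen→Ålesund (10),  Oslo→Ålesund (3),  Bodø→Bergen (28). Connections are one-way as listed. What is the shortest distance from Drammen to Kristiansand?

Some routes from Drammen to Kristiansand:
Drammen - Oslo - Ålesund - Bergen - Kristiansand: 10 + 3 + 27 + 25 = 65
Drammen - Bodø - Bergen - Kristiansand: 27 + 28 + 25 = 80
Drammen - Bodø - Kristiansand: 27 + 23 = 50
Drammen - Oslo - Ålesund - Kristiansand: 10 + 3 + 22 = 35
Best route has total 35 km.

35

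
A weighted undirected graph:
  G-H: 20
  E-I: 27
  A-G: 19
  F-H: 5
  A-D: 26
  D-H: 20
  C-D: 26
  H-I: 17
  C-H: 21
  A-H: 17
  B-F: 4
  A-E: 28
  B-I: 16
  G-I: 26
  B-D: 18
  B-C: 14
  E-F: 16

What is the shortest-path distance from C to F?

18

Some routes from C to F:
C → H → F: 21 + 5 = 26
C → B → F: 14 + 4 = 18
C → D → B → F: 26 + 18 + 4 = 48
Best route has total 18.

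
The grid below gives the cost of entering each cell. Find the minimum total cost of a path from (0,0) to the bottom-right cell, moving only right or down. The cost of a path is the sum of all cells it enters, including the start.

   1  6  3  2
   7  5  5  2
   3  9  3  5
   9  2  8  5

24

Take (0,0)→(0,1)→(0,2)→(0,3)→(1,3)→(2,3)→(3,3) for a total of 1 + 6 + 3 + 2 + 2 + 5 + 5 = 24.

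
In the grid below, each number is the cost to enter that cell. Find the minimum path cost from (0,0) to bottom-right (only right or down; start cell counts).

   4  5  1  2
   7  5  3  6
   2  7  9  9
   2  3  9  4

31

Best path: r0c0 r0c1 r0c2 r0c3 r1c3 r2c3 r3c3
Cost: 4 + 5 + 1 + 2 + 6 + 9 + 4 = 31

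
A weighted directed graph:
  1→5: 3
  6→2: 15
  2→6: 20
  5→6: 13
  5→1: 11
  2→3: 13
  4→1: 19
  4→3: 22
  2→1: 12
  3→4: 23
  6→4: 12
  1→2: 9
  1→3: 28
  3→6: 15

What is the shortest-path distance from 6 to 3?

A few of the 6→3 routes:
6 → 4 → 3: 12 + 22 = 34
6 → 2 → 1 → 3: 15 + 12 + 28 = 55
6 → 4 → 1 → 2 → 3: 12 + 19 + 9 + 13 = 53
6 → 2 → 3: 15 + 13 = 28
Best route has total 28.

28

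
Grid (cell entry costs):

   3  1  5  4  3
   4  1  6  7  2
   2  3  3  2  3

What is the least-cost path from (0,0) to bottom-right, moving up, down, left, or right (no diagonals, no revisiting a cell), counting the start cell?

16

Take (0,0) → (0,1) → (1,1) → (2,1) → (2,2) → (2,3) → (2,4) for a total of 3 + 1 + 1 + 3 + 3 + 2 + 3 = 16.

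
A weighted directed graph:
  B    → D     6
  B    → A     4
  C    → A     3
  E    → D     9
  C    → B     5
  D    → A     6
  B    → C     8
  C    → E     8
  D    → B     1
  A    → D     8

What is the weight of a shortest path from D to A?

5

Candidate routes:
D-A: 6
D-B-C-A: 1 + 8 + 3 = 12
D-B-A: 1 + 4 = 5
The minimum is 5.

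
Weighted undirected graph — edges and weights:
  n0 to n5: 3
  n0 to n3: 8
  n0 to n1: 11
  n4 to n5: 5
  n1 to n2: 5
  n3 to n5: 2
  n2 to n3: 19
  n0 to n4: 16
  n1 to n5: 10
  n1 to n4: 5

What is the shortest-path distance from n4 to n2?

10

Comparing a few candidate routes:
n4-n5-n1-n2: 5 + 10 + 5 = 20
n4-n1-n2: 5 + 5 = 10
n4-n5-n0-n1-n2: 5 + 3 + 11 + 5 = 24
Best route has total 10.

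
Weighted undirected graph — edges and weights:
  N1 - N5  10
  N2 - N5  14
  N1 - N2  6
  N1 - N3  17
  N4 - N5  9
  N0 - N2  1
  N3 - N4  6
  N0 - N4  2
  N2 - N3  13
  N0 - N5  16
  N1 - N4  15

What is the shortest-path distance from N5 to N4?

A few of the N5→N4 routes:
N5-N4: 9
N5-N1-N2-N0-N4: 10 + 6 + 1 + 2 = 19
N5-N0-N4: 16 + 2 = 18
N5-N2-N0-N4: 14 + 1 + 2 = 17
Shortest: 9.

9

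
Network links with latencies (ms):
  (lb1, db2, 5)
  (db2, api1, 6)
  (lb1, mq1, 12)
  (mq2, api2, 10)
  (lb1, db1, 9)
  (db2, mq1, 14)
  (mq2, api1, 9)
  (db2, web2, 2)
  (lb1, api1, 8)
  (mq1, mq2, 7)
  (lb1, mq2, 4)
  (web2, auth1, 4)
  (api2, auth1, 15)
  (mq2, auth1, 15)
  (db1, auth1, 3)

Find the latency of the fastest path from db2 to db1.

9

Comparing a few candidate routes:
db2 -> lb1 -> mq2 -> auth1 -> db1: 5 + 4 + 15 + 3 = 27
db2 -> web2 -> auth1 -> db1: 2 + 4 + 3 = 9
db2 -> api1 -> mq2 -> lb1 -> db1: 6 + 9 + 4 + 9 = 28
db2 -> api1 -> lb1 -> db1: 6 + 8 + 9 = 23
db2 -> lb1 -> db1: 5 + 9 = 14
Best route has total 9 ms.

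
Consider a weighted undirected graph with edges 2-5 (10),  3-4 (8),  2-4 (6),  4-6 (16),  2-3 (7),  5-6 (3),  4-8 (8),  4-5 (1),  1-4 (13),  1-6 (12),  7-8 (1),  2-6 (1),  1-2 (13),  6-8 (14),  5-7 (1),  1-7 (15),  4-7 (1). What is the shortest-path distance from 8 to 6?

Comparing a few candidate routes:
8 → 7 → 4 → 2 → 6: 1 + 1 + 6 + 1 = 9
8 → 7 → 4 → 5 → 6: 1 + 1 + 1 + 3 = 6
8 → 7 → 5 → 6: 1 + 1 + 3 = 5
8 → 7 → 5 → 4 → 2 → 6: 1 + 1 + 1 + 6 + 1 = 10
Best route has total 5.

5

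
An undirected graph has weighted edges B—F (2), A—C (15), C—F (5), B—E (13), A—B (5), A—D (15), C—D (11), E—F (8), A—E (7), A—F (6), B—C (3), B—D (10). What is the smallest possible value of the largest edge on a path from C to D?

Comparing a few candidate routes:
C→F→A→B→D: max(5, 6, 5, 10) = 10
C→F→E→A→B→D: max(5, 8, 7, 5, 10) = 10
C→B→D: max(3, 10) = 10
Smallest bottleneck: 10.

10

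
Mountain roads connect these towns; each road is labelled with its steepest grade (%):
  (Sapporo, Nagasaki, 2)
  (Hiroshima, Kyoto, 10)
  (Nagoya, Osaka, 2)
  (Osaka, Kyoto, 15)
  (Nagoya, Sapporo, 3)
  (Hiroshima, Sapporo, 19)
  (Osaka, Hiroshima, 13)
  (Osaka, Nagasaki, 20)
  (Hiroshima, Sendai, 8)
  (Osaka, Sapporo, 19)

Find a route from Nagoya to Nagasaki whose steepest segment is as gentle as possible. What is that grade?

3

Checking several routes:
Nagoya - Osaka - Nagasaki: max(2, 20) = 20
Nagoya - Sapporo - Nagasaki: max(3, 2) = 3
Nagoya - Osaka - Kyoto - Hiroshima - Sapporo - Nagasaki: max(2, 15, 10, 19, 2) = 19
Nagoya - Osaka - Hiroshima - Sapporo - Nagasaki: max(2, 13, 19, 2) = 19
Nagoya - Sapporo - Hiroshima - Kyoto - Osaka - Nagasaki: max(3, 19, 10, 15, 20) = 20
Nagoya - Osaka - Sapporo - Nagasaki: max(2, 19, 2) = 19
The minimum achievable maximum is 3%.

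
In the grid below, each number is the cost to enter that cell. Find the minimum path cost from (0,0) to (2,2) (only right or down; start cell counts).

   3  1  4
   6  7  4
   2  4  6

One optimal route is r0c0 → r0c1 → r0c2 → r1c2 → r2c2.
Its cost is 3 + 1 + 4 + 4 + 6 = 18.

18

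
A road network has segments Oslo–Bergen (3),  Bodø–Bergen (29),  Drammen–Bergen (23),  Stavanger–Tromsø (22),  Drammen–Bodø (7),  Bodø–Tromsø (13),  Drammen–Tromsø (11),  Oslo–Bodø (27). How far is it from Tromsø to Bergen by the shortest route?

Comparing a few candidate routes:
Tromsø-Drammen-Bergen: 11 + 23 = 34
Tromsø-Bodø-Oslo-Bergen: 13 + 27 + 3 = 43
Tromsø-Bodø-Bergen: 13 + 29 = 42
Tromsø-Bodø-Drammen-Bergen: 13 + 7 + 23 = 43
Tromsø-Drammen-Bodø-Bergen: 11 + 7 + 29 = 47
Best route has total 34 km.

34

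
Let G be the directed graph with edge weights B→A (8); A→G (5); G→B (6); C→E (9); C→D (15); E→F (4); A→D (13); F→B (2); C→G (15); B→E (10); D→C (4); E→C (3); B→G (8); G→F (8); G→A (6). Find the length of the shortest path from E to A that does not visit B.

Candidate routes:
E -> C -> G -> A: 3 + 15 + 6 = 24
Best route has total 24.

24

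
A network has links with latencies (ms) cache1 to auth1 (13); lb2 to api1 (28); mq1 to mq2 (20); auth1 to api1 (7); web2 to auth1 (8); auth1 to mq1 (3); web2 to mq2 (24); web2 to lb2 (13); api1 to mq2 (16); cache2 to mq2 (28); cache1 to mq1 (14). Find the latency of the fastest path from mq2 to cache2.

Routes from mq2 to cache2:
mq2 - cache2: 28
The minimum is 28 ms.

28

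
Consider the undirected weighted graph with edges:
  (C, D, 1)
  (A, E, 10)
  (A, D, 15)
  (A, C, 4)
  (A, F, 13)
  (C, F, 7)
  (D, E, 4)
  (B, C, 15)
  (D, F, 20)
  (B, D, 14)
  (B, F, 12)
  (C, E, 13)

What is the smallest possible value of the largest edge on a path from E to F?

Comparing a few candidate routes:
E -> D -> C -> F: max(4, 1, 7) = 7
E -> C -> F: max(13, 7) = 13
E -> A -> C -> F: max(10, 4, 7) = 10
E -> D -> C -> A -> F: max(4, 1, 4, 13) = 13
E -> C -> A -> F: max(13, 4, 13) = 13
The minimum achievable maximum is 7.

7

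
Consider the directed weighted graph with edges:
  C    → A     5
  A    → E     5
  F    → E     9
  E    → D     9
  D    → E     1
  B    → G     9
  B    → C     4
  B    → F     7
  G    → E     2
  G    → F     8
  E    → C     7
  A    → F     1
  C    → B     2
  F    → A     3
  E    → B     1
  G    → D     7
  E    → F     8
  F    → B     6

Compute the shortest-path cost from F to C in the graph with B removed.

Candidate routes:
F-E-C: 9 + 7 = 16
F-A-E-C: 3 + 5 + 7 = 15
Best route has total 15.

15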